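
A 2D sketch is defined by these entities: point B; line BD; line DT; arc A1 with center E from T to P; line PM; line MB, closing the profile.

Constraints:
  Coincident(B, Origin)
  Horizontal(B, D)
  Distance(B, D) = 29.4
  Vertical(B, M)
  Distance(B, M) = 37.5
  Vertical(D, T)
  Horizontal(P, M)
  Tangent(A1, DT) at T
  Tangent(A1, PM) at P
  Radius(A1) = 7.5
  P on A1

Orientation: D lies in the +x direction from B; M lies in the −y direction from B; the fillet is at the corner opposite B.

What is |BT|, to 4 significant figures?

42.00

B is at the origin; BD is horizontal with |BD| = 29.4 and D on the +x side, so D = (29.40, 0.000). B and M share the same x with |BM| = 37.5 and M on the −y side, so M = (0.000, -37.50). The virtual corner opposite B is at (29.40, -37.50). Tangency of A1 to DT means the radius ET is perpendicular to DT and since A1 is tangent to PM there, EP ⟂ PM, with radius 7.5, so the center E sits 7.5 in from both sides at E = (21.90, -30.00). That places the tangent points at T = (29.40, -30.00) on DT and P = (21.90, -37.50) on PM. Then |BT| = |T − B| = 42.00.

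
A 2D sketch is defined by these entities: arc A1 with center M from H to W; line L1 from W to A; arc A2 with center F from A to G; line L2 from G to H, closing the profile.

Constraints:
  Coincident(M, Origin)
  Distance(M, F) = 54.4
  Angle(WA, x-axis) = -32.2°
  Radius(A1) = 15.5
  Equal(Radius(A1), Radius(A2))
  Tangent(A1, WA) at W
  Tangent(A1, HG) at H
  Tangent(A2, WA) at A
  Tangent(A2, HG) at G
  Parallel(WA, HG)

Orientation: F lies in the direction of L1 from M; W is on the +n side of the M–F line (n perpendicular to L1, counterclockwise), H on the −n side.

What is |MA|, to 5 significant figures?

56.565

The slot axis is L1's direction at -32.2°, so u = (cos -32.2°, sin -32.2°) = (0.84619, -0.53288) and n = (−sin -32.2°, cos -32.2°) = (0.53288, 0.84619). M is at the origin and F lies 54.4 along u from M, so F = 54.4·u = (46.033, -28.988). Tangency of A1 to both parallel lines with radius 15.5 puts W and H at M ± 15.5·n: W = (8.2596, 13.116), H = (-8.2596, -13.116). Equal radii place A and G the same way about F: A = F + 15.5·n = (54.292, -15.872), G = F − 15.5·n = (37.773, -42.104). Then |MA| = |A − M| = 56.565.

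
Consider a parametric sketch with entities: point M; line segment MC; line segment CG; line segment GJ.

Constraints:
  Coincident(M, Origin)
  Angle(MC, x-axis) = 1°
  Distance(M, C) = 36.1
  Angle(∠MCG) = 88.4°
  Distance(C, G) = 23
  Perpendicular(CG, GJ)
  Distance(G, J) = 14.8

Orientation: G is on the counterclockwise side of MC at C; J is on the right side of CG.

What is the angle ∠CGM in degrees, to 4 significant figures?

58.64°

M is at the origin; MC runs at 1.0° with length 36.1, so C = 36.1·(cos 1.0°, sin 1.0°) = (36.09, 0.6300). ∠MCG = 88.4°, so CG runs at 1.0° + (180° − 88.4°) = 92.60° from the x-axis; with |CG| = 23.0, G = C + 23.0·(cos 92.60°, sin 92.60°) = (35.05, 23.61). Then cos ∠CGM = GC·GM / (|GC||GM|), giving 58.64°.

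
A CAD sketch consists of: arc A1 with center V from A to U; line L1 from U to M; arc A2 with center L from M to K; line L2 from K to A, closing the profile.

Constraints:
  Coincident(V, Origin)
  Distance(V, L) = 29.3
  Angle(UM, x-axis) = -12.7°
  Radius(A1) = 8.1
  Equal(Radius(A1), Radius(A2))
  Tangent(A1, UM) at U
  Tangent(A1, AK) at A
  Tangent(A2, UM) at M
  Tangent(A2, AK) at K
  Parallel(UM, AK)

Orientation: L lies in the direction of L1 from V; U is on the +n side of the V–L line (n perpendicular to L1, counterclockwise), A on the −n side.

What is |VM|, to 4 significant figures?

30.40

Tangency of A1 to both parallel lines with radius 8.1 puts U and A at V ± 8.1·n: U = (1.781, 7.902), A = (-1.781, -7.902). Equal radii place M and K the same way about L: M = L + 8.1·n = (30.36, 1.460), K = L − 8.1·n = (26.80, -14.34). Then |VM| = |M − V| = 30.40.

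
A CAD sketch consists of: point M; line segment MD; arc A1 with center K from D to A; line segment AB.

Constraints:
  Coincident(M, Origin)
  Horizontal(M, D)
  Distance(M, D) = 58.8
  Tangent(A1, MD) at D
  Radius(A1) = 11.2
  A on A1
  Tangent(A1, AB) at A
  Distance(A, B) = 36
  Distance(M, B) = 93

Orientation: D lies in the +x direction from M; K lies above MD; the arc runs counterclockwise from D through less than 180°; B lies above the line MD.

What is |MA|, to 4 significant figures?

69.17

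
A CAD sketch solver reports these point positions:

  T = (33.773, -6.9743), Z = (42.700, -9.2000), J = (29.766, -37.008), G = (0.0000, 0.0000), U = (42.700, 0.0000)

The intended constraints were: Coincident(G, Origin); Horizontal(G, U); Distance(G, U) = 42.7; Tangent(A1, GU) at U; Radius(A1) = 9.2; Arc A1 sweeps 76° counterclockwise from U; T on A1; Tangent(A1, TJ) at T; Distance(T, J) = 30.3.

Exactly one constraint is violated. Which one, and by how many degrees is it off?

Tangent(A1, TJ) at T — off by 6.40°.

G = (0.00, 0.00) ✓; G.y = 0.00, U.y = 0.00 ✓; |GU| = 42.70 ✓; ∠(ZU, UG) = 90.00° ✓; |ZU| = 9.200 ✓; bearing(Z→T) − bearing(Z→U) = 76.00° ✓; |ZT| = 9.200 ✓; ∠(ZT, TJ) = 83.60° ✗; |TJ| = 30.30 ✓.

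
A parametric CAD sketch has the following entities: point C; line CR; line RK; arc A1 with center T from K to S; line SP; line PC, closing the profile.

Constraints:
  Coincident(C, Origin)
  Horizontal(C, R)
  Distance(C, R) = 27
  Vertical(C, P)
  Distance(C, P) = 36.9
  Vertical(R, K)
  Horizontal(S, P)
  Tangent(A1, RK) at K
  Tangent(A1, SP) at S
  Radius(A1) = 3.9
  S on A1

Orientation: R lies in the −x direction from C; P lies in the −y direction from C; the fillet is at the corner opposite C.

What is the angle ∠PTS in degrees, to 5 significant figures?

80.417°

C is at the origin; C and R share the same y with |CR| = 27.0 and R on the −x side, so R = (-27.000, 0.0000). C and P share the same x with |CP| = 36.9 and P on the −y side, so P = (0.0000, -36.900). The virtual corner opposite C is at (-27.000, -36.900). Since A1 is tangent to RK there, TK ⟂ RK and A1 meets SP tangentially, so TS is at right angles to SP, with radius 3.9, so the center T sits 3.9 in from both sides at T = (-23.100, -33.000). That places the tangent points at K = (-27.000, -33.000) on RK and S = (-23.100, -36.900) on SP. Then cos ∠PTS = TP·TS / (|TP||TS|), giving 80.417°.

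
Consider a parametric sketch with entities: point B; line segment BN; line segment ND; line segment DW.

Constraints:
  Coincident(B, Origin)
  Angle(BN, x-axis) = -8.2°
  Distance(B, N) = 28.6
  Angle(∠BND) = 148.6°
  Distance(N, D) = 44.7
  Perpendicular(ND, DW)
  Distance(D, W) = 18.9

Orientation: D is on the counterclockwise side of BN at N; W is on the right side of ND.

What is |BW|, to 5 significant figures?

76.934

∠BND = 148.6°, so ND runs at -8.2° + (180° − 148.6°) = 23.200° from the x-axis; with |ND| = 44.7, D = N + 44.7·(cos 23.200°, sin 23.200°) = (69.393, 13.530). The perpendicularity gives DW at right angles to ND; with |DW| = 18.9 on the right of ND, W = D + 18.9·(0.39394, -0.91914) = (76.838, -3.8416). Then |BW| = |W − B| = 76.934.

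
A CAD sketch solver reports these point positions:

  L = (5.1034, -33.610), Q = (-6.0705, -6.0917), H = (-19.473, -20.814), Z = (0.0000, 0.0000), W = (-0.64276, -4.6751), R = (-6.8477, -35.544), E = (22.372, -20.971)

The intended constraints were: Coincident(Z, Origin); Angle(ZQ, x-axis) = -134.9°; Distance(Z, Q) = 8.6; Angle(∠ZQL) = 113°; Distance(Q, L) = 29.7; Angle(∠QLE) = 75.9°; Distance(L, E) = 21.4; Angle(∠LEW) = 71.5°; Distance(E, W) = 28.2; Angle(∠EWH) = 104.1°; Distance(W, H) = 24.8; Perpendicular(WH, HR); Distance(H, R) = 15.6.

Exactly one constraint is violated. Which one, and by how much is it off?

Distance(H, R) = 15.6 — off by 3.80.

Z = (0.00, 0.00) ✓; ZQ at -134.9° ✓; |ZQ| = 8.600 ✓; ∠ZQL = 113.0° ✓; |QL| = 29.70 ✓; ∠QLE = 75.90° ✓; |LE| = 21.40 ✓; ∠LEW = 71.50° ✓; |EW| = 28.20 ✓; ∠EWH = 104.1° ✓; |WH| = 24.80 ✓; ∠(WH, HR) = 90.00° ✓; |HR| = 19.40 ✗.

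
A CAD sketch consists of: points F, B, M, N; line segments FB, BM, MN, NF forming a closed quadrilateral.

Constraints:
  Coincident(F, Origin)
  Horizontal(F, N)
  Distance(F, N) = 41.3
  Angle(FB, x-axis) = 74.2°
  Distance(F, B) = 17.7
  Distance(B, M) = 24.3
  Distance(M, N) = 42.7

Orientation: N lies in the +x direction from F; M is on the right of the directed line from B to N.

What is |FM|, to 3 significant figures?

6.65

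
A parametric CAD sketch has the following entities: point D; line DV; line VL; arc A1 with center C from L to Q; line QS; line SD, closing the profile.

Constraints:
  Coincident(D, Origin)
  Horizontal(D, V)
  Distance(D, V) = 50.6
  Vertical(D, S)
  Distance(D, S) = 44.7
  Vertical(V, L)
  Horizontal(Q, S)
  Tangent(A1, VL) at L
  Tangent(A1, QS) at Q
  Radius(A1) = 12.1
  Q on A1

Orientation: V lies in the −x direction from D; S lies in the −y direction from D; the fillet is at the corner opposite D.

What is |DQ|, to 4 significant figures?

58.99

D is at the origin; D and V share the same y with |DV| = 50.6 and V on the −x side, so V = (-50.60, 0.000). D and S share the same x with |DS| = 44.7 and S on the −y side, so S = (0.000, -44.70). The virtual corner opposite D is at (-50.60, -44.70). Since A1 is tangent to VL there, CL ⟂ VL and A1 meets QS tangentially, so CQ is at right angles to QS, with radius 12.1, so the center C sits 12.1 in from both sides at C = (-38.50, -32.60). That places the tangent points at L = (-50.60, -32.60) on VL and Q = (-38.50, -44.70) on QS. Then |DQ| = |Q − D| = 58.99.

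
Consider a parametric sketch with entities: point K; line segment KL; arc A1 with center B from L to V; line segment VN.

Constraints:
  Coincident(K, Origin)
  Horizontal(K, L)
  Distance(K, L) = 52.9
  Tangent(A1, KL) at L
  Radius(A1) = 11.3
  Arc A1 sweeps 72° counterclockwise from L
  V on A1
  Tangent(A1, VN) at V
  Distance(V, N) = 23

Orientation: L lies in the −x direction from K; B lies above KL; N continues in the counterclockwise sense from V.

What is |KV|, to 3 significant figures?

42.9

A1 meets KL tangentially, so BL is at right angles to KL, so B = L + (0, 11.3) = (-52.9, 11.3). On A1, L sits at bearing -90° from B; a 72° counterclockwise sweep puts V at bearing -18°, so V = B + 11.3·(cos -18°, sin -18°) = (-42.2, 7.81). Then |KV| = |V − K| = 42.9.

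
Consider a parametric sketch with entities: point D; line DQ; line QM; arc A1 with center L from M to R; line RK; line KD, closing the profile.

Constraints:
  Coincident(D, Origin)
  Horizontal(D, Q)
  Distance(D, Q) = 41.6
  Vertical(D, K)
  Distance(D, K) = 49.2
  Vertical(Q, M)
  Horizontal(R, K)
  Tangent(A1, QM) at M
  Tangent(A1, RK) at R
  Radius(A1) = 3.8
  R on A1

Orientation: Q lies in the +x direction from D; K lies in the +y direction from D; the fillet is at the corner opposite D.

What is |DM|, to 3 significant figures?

61.6

D is at the origin; D and Q share the same y with |DQ| = 41.6 and Q on the +x side, so Q = (41.6, 0.00). DK is vertical with |DK| = 49.2 and K on the +y side, so K = (0.00, 49.2). The virtual corner opposite D is at (41.6, 49.2). The tangent condition forces LM to be normal to QM and since A1 is tangent to RK there, LR ⟂ RK, with radius 3.8, so the center L sits 3.8 in from both sides at L = (37.8, 45.4). That places the tangent points at M = (41.6, 45.4) on QM and R = (37.8, 49.2) on RK. Then |DM| = |M − D| = 61.6.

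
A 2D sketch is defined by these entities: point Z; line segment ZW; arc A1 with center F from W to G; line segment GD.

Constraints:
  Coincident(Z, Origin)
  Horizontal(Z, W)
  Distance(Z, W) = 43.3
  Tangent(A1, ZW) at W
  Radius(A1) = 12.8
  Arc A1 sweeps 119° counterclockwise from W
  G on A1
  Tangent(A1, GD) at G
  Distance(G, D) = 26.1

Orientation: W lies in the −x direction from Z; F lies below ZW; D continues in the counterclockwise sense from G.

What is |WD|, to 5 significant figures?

41.859

Z is at the origin; Z and W share the same y with |ZW| = 43.3 and W on the −x side, so W = (-43.300, 0.0000). Since A1 is tangent to ZW there, FW ⟂ ZW, so F = W + (0, -12.8) = (-43.300, -12.800). On A1, W sits at bearing 90° from F; a 119° counterclockwise sweep puts G at bearing 209°, so G = F + 12.8·(cos 209°, sin 209°) = (-54.495, -19.006). Since A1 is tangent to GD there, FG ⟂ GD, so GD runs along (−sin 209°, cos 209°); with |GD| = 26.1, D = (-41.842, -41.833). Then |WD| = |D − W| = 41.859.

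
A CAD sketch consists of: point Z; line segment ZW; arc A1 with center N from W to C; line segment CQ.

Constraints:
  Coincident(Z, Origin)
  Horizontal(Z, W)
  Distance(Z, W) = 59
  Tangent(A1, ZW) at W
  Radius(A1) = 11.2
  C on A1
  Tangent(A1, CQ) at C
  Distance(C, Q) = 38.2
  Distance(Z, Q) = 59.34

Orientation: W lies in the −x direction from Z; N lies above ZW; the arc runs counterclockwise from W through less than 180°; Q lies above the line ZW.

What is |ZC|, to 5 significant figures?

48.889

Checks: Z = (0.00, 0.00) ✓; |NC| = 11.20 ✓; ∠(NC, CQ) = 90.00° ✓; |CQ| = 38.20 ✓; |ZQ| = 59.34 ✓.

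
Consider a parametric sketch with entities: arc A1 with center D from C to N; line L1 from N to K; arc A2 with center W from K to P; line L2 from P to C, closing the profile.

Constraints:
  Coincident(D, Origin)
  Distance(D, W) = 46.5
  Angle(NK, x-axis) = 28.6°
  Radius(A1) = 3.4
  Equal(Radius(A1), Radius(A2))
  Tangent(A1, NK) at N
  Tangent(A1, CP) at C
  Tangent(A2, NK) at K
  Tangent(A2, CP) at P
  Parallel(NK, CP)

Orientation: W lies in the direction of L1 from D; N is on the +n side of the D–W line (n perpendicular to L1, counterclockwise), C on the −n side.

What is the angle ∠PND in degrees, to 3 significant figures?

81.7°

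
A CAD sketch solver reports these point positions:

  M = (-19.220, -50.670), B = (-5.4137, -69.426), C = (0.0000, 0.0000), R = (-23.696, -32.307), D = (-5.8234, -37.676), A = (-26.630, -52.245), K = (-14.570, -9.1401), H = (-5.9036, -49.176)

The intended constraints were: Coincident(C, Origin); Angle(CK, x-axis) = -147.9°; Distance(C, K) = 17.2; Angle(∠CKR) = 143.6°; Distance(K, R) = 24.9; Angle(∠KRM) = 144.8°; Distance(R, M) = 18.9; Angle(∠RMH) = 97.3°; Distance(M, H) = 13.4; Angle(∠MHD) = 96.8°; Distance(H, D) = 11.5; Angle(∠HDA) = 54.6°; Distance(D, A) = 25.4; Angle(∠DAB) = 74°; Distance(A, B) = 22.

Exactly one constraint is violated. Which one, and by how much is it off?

Distance(A, B) = 22 — off by 5.30.

C = (0.00, 0.00) ✓; CK at -147.9° ✓; |CK| = 17.20 ✓; ∠CKR = 143.6° ✓; |KR| = 24.90 ✓; ∠KRM = 144.8° ✓; |RM| = 18.90 ✓; ∠RMH = 97.30° ✓; |MH| = 13.40 ✓; ∠MHD = 96.80° ✓; |HD| = 11.50 ✓; ∠HDA = 54.60° ✓; |DA| = 25.40 ✓; ∠DAB = 74.00° ✓; |AB| = 27.30 ✗.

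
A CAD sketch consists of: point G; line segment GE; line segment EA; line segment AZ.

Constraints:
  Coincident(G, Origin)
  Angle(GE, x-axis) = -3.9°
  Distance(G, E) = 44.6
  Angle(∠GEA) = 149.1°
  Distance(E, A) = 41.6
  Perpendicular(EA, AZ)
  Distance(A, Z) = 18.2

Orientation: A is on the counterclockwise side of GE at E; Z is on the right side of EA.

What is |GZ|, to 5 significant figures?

89.826

∠GEA = 149.1°, so EA runs at -3.9° + (180° − 149.1°) = 27.000° from the x-axis; with |EA| = 41.6, A = E + 41.6·(cos 27.000°, sin 27.000°) = (81.563, 15.853). EA is perpendicular to AZ; with |AZ| = 18.2 on the right of EA, Z = A + 18.2·(0.45399, -0.89101) = (89.825, -0.36380). Then |GZ| = |Z − G| = 89.826.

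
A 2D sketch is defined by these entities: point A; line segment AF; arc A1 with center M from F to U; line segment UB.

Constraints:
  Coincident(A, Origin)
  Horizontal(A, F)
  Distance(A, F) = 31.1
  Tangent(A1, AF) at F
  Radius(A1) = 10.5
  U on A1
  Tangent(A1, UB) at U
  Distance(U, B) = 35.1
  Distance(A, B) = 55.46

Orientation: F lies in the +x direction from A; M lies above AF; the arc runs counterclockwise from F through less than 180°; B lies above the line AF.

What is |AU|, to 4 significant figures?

43.32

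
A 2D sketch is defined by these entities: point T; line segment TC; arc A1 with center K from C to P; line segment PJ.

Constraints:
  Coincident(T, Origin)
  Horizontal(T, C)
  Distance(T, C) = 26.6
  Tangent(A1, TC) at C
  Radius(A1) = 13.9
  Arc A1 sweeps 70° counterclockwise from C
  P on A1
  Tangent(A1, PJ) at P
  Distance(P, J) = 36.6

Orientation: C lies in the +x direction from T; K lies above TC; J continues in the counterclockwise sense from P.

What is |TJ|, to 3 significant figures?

68.0

T is at the origin; T and C share the same y with |TC| = 26.6 and C on the +x side, so C = (26.6, 0.00). The tangent condition forces KC to be normal to TC, so K = C + (0, 13.9) = (26.6, 13.9). On A1, C sits at bearing -90° from K; a 70° counterclockwise sweep puts P at bearing -20°, so P = K + 13.9·(cos -20°, sin -20°) = (39.7, 9.15). Since A1 is tangent to PJ there, KP ⟂ PJ, so PJ runs along (−sin -20°, cos -20°); with |PJ| = 36.6, J = (52.2, 43.5). Then |TJ| = |J − T| = 68.0.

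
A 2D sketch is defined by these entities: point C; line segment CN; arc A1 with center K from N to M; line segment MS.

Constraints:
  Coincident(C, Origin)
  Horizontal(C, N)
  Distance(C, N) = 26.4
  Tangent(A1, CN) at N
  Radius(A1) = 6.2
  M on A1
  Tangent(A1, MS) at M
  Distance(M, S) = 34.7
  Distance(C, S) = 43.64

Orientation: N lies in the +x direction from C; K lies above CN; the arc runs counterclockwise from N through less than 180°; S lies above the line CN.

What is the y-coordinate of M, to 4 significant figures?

8.874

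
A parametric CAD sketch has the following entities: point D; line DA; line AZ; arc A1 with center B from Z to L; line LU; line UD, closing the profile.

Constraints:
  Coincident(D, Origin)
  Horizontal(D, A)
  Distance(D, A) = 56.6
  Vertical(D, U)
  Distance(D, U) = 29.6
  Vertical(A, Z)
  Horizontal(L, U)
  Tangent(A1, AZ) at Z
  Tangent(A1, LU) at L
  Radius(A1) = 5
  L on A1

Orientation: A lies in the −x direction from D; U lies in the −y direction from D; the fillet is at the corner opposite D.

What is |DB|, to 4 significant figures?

57.16

D is at the origin; DA is horizontal with |DA| = 56.6 and A on the −x side, so A = (-56.60, 0.000). DU is vertical with |DU| = 29.6 and U on the −y side, so U = (0.000, -29.60). The virtual corner opposite D is at (-56.60, -29.60). Since A1 is tangent to AZ there, BZ ⟂ AZ and the tangent condition forces BL to be normal to LU, with radius 5.0, so the center B sits 5.0 in from both sides at B = (-51.60, -24.60). Then |DB| = |B − D| = 57.16.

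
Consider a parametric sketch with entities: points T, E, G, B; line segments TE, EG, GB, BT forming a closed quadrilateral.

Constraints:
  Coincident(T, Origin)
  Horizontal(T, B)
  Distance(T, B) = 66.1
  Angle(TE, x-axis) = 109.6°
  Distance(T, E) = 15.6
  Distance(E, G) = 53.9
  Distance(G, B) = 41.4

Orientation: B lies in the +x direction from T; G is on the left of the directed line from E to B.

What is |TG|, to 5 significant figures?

56.873

Checks: |EG| = 53.90 ✓; |GB| = 41.40 ✓.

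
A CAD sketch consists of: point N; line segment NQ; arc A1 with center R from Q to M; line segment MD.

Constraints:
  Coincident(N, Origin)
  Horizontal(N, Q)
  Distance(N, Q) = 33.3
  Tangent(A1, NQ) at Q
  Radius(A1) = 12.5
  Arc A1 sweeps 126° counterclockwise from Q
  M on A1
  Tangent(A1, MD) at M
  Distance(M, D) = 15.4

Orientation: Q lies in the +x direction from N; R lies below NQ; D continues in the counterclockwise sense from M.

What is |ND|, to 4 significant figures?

45.64

On A1, Q sits at bearing 90° from R; a 126° counterclockwise sweep puts M at bearing 216°, so M = R + 12.5·(cos 216°, sin 216°) = (23.19, -19.85). Tangency of A1 to MD means the radius RM is perpendicular to MD, so MD runs along (−sin 216°, cos 216°); with |MD| = 15.4, D = (32.24, -32.31). Then |ND| = |D − N| = 45.64.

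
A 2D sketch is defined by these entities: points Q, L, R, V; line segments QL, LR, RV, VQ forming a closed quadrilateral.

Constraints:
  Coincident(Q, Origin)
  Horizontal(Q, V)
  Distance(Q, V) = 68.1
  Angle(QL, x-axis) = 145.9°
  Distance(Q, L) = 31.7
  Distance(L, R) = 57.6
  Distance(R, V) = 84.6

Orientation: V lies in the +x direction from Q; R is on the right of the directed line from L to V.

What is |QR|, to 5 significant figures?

37.741

Q is at the origin; Q and V share the same y with |QV| = 68.1 and V in +x, so V = (68.1, 0). QL runs at 145.9° with |QL| = 31.7, so L = (-26.250, 17.772). R is determined by |LR| = 57.6 and |RV| = 84.6 together: it lies at the intersection of circle(L, 57.6) and circle(V, 84.6). With |LV| = 96.009, the foot of the radical line on LV is 28.009 from L and the perpendicular offset is √(57.6² − 28.009²) = 50.331. Taking the right-of-LV solution: R = (-8.0411, -36.874).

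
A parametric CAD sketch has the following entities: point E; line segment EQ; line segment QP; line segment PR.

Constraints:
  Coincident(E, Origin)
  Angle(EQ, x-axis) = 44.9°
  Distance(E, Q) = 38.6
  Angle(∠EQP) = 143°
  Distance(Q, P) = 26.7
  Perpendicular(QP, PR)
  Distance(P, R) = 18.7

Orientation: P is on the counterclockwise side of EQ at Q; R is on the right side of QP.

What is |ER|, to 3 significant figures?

71.2

E is at the origin; EQ runs at 44.9° with length 38.6, so Q = 38.6·(cos 44.9°, sin 44.9°) = (27.3, 27.2). ∠EQP = 143.0°, so QP runs at 44.9° + (180° − 143.0°) = 81.9° from the x-axis; with |QP| = 26.7, P = Q + 26.7·(cos 81.9°, sin 81.9°) = (31.1, 53.7). The perpendicularity gives PR at right angles to QP; with |PR| = 18.7 on the right of QP, R = P + 18.7·(0.990, -0.141) = (49.6, 51.0). Then |ER| = |R − E| = 71.2.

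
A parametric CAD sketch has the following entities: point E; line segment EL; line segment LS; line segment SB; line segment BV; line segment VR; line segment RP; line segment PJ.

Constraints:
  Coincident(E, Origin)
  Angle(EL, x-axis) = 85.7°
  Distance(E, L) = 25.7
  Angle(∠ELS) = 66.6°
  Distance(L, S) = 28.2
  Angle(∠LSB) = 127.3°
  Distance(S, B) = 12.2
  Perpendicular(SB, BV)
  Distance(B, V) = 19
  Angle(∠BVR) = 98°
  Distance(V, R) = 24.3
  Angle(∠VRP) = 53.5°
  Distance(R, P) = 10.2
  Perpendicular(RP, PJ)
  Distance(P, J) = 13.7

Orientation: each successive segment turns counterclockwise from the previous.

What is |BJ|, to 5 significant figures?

21.200

E is at the origin; EL runs at 85.7° with length 25.7, so L = (1.9270, 25.628). ∠ELS = 66.6° gives LS at -160.90° from the x-axis; with |LS| = 28.2, S = (-24.721, 16.400). ∠LSB = 127.3° gives SB at -108.20° from the x-axis; with |SB| = 12.2, B = (-28.531, 4.8105). SB is perpendicular to BV, so BV runs at -18.200°; with |BV| = 19.0, V = (-10.482, -1.1239). ∠BVR = 98.0° gives VR at 63.800° from the x-axis; with |VR| = 24.3, R = (0.24697, 20.679). ∠VRP = 53.5° gives RP at -169.70° from the x-axis; with |RP| = 10.2, P = (-9.7887, 18.856). The perpendicularity gives PJ at right angles to RP, so PJ runs at -79.700°; with |PJ| = 13.7, J = (-7.3391, 5.3765). Then |BJ| = |J − B| = 21.200.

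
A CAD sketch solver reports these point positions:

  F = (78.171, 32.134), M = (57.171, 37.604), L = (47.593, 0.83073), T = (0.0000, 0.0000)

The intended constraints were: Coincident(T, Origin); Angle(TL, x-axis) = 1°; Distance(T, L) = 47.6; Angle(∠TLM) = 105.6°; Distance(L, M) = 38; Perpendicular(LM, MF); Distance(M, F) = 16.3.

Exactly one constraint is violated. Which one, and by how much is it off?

Distance(M, F) = 16.3 — off by 5.40.

T = (0.00, 0.00) ✓; TL at 1.000° ✓; |TL| = 47.60 ✓; ∠TLM = 105.6° ✓; |LM| = 38.00 ✓; ∠(LM, MF) = 90.00° ✓; |MF| = 21.70 ✗.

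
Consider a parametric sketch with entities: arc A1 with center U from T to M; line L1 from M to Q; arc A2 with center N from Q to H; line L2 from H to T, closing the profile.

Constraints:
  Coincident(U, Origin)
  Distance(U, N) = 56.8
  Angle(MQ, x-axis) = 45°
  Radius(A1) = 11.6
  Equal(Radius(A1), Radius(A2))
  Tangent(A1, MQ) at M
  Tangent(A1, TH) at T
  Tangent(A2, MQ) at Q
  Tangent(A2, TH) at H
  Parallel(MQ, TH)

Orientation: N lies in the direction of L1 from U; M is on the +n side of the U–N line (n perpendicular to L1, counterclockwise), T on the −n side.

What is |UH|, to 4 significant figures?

57.97

The slot axis is L1's direction at 45.0°, so u = (cos 45.0°, sin 45.0°) = (0.7071, 0.7071) and n = (−sin 45.0°, cos 45.0°) = (-0.7071, 0.7071). U is at the origin and N lies 56.8 along u from U, so N = 56.8·u = (40.16, 40.16). Tangency of A1 to both parallel lines with radius 11.6 puts M and T at U ± 11.6·n: M = (-8.202, 8.202), T = (8.202, -8.202). Equal radii place Q and H the same way about N: Q = N + 11.6·n = (31.96, 48.37), H = N − 11.6·n = (48.37, 31.96). Then |UH| = |H − U| = 57.97.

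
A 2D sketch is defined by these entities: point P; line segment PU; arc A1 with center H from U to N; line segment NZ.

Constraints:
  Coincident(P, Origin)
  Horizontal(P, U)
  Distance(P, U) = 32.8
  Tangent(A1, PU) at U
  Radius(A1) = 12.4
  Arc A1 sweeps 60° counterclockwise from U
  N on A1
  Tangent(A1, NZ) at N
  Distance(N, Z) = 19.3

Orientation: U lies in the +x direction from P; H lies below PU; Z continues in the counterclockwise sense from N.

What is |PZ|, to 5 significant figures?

26.060

P is at the origin; PU is horizontal with |PU| = 32.8 and U on the +x side, so U = (32.800, 0.0000). Tangency of A1 to PU means the radius HU is perpendicular to PU, so H = U + (0, -12.4) = (32.800, -12.400). On A1, U sits at bearing 90° from H; a 60° counterclockwise sweep puts N at bearing 150°, so N = H + 12.4·(cos 150°, sin 150°) = (22.061, -6.2000). The tangent condition forces HN to be normal to NZ, so NZ runs along (−sin 150°, cos 150°); with |NZ| = 19.3, Z = (12.411, -22.914). Then |PZ| = |Z − P| = 26.060.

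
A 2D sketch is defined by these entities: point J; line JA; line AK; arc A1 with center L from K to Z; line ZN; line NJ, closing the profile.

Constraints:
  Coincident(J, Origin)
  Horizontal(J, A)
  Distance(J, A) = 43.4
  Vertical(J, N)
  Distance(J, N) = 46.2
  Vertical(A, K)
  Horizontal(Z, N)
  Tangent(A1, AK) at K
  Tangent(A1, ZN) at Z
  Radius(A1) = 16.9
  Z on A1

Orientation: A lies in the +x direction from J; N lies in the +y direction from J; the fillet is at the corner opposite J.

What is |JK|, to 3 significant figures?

52.4

The virtual corner opposite J is at (43.4, 46.2). Since A1 is tangent to AK there, LK ⟂ AK and A1 meets ZN tangentially, so LZ is at right angles to ZN, with radius 16.9, so the center L sits 16.9 in from both sides at L = (26.5, 29.3). That places the tangent points at K = (43.4, 29.3) on AK and Z = (26.5, 46.2) on ZN. Then |JK| = |K − J| = 52.4.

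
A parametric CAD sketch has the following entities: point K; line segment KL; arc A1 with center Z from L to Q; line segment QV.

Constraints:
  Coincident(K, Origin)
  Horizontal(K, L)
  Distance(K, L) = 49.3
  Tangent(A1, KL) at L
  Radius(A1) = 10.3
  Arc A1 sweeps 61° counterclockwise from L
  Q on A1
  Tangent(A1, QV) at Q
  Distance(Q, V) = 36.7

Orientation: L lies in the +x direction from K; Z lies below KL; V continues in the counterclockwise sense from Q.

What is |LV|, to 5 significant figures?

46.016

K is at the origin; KL is horizontal with |KL| = 49.3 and L on the +x side, so L = (49.300, 0.0000). The tangent condition forces ZL to be normal to KL, so Z = L + (0, -10.3) = (49.300, -10.300). On A1, L sits at bearing 90° from Z; a 61° counterclockwise sweep puts Q at bearing 151°, so Q = Z + 10.3·(cos 151°, sin 151°) = (40.291, -5.3065). Since A1 is tangent to QV there, ZQ ⟂ QV, so QV runs along (−sin 151°, cos 151°); with |QV| = 36.7, V = (22.499, -37.405). Then |LV| = |V − L| = 46.016.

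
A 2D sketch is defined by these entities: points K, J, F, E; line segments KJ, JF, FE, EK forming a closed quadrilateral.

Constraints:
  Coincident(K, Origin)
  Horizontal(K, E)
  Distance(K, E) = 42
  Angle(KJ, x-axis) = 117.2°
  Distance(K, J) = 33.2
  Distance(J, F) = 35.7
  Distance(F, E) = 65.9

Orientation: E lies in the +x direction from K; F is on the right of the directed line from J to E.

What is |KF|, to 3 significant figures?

24.3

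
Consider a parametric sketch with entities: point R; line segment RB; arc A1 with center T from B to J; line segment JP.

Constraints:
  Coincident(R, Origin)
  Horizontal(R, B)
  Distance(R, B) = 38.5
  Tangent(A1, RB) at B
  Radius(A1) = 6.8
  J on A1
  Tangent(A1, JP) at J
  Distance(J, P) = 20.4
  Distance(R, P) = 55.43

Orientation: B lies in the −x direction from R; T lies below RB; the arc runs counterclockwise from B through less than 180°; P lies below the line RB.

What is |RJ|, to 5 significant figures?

45.487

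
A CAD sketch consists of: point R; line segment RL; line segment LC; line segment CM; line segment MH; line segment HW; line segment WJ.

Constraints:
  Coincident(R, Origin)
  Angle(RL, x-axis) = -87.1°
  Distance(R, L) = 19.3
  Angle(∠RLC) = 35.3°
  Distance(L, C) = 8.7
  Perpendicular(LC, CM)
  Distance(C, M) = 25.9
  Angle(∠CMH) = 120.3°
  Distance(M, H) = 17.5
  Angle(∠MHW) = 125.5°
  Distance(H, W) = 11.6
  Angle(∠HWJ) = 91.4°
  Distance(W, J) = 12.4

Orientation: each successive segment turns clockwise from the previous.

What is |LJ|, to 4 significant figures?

22.19

R is at the origin; RL runs at -87.1° with length 19.3, so L = (0.9764, -19.28). ∠RLC = 35.3° gives LC at 128.2° from the x-axis; with |LC| = 8.7, C = (-4.404, -12.44). The perpendicularity gives CM at right angles to LC, so CM runs at 38.20°; with |CM| = 25.9, M = (15.95, 3.578). ∠CMH = 120.3° gives MH at -21.50° from the x-axis; with |MH| = 17.5, H = (32.23, -2.835). ∠MHW = 125.5° gives HW at -76.00° from the x-axis; with |HW| = 11.6, W = (35.04, -14.09). ∠HWJ = 91.4° gives WJ at -164.6° from the x-axis; with |WJ| = 12.4, J = (23.08, -17.38). Then |LJ| = |J − L| = 22.19.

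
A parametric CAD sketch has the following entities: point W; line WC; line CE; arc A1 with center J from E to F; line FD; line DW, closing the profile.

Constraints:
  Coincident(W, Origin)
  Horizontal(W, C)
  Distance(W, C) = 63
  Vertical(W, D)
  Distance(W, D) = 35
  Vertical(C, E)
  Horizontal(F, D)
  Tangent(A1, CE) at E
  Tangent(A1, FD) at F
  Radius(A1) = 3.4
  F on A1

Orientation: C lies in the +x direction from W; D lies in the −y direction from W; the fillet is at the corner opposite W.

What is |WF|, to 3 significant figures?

69.1

The virtual corner opposite W is at (63.0, -35.0). The tangent condition forces JE to be normal to CE and A1 meets FD tangentially, so JF is at right angles to FD, with radius 3.4, so the center J sits 3.4 in from both sides at J = (59.6, -31.6). That places the tangent points at E = (63.0, -31.6) on CE and F = (59.6, -35.0) on FD. Then |WF| = |F − W| = 69.1.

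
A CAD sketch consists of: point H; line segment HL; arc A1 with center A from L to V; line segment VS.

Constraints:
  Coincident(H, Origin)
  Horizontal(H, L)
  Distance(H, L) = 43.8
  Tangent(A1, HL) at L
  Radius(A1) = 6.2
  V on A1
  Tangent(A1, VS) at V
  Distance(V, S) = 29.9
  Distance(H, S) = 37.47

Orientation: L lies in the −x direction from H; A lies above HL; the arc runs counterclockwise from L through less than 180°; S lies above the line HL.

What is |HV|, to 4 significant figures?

38.54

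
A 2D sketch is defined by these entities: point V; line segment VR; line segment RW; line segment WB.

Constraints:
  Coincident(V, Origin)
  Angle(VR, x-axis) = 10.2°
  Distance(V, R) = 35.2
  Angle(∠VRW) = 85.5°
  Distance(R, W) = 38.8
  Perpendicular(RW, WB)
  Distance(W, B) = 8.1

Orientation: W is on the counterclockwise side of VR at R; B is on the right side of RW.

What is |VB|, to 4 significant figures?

56.25

V is at the origin; VR runs at 10.2° with length 35.2, so R = 35.2·(cos 10.2°, sin 10.2°) = (34.64, 6.233). ∠VRW = 85.5°, so RW runs at 10.2° + (180° − 85.5°) = 104.7° from the x-axis; with |RW| = 38.8, W = R + 38.8·(cos 104.7°, sin 104.7°) = (24.80, 43.76). RW ⟂ WB; with |WB| = 8.1 on the right of RW, B = W + 8.1·(0.9673, 0.2538) = (32.63, 45.82). Then |VB| = |B − V| = 56.25.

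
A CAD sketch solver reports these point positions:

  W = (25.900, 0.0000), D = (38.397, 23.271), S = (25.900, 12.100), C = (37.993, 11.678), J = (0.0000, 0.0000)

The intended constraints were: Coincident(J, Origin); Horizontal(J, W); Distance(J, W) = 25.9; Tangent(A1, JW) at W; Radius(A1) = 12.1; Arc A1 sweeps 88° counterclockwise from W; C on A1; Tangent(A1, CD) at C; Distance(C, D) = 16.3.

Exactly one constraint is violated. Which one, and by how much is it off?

Distance(C, D) = 16.3 — off by 4.70.

J = (0.00, 0.00) ✓; J.y = 0.00, W.y = 0.00 ✓; |JW| = 25.90 ✓; ∠(SW, WJ) = 90.00° ✓; |SW| = 12.10 ✓; bearing(S→C) − bearing(S→W) = 88.00° ✓; |SC| = 12.10 ✓; ∠(SC, CD) = 90.00° ✓; |CD| = 11.60 ✗.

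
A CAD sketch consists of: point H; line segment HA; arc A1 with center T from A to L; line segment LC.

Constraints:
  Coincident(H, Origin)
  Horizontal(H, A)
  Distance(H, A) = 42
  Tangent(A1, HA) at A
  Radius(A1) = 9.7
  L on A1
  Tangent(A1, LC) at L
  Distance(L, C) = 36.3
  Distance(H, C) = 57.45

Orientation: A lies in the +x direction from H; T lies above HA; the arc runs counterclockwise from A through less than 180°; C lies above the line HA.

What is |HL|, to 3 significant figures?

52.6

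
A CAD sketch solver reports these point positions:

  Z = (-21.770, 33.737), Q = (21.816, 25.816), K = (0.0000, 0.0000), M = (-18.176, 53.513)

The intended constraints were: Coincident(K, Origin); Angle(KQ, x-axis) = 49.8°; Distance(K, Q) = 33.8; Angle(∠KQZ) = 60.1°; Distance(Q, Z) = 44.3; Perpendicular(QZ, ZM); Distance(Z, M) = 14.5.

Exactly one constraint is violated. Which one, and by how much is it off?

Distance(Z, M) = 14.5 — off by 5.60.

K = (0.00, 0.00) ✓; KQ at 49.80° ✓; |KQ| = 33.80 ✓; ∠KQZ = 60.10° ✓; |QZ| = 44.30 ✓; ∠(QZ, ZM) = 90.00° ✓; |ZM| = 20.10 ✗.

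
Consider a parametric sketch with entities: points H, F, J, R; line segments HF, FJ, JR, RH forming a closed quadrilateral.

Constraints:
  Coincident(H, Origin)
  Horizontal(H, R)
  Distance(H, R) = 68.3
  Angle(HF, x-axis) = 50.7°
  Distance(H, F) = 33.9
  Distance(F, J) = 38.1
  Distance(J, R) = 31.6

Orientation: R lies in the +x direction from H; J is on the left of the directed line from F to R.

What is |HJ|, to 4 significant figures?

66.64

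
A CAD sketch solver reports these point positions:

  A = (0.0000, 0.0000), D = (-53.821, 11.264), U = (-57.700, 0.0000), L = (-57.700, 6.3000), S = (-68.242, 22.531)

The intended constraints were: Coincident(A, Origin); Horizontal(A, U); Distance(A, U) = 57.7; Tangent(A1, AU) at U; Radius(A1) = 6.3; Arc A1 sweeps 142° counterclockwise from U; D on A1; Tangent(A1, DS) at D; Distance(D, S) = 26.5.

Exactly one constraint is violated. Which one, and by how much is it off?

Distance(D, S) = 26.5 — off by 8.20.

A = (0.00, 0.00) ✓; A.y = 0.00, U.y = 0.00 ✓; |AU| = 57.70 ✓; ∠(LU, UA) = 90.00° ✓; |LU| = 6.300 ✓; bearing(L→D) − bearing(L→U) = 142.0° ✓; |LD| = 6.300 ✓; ∠(LD, DS) = 90.00° ✓; |DS| = 18.30 ✗.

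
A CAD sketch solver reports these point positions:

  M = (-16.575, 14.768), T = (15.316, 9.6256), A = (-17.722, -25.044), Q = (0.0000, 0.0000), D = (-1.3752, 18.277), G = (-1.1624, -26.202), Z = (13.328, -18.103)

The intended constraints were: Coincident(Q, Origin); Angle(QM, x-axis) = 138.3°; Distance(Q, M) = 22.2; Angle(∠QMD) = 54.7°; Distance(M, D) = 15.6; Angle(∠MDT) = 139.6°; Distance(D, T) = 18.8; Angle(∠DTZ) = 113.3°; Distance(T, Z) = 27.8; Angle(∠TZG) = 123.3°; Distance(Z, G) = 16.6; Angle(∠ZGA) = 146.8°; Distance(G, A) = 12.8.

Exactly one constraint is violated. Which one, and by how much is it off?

Distance(G, A) = 12.8 — off by 3.80.

Q = (0.00, 0.00) ✓; QM at 138.3° ✓; |QM| = 22.20 ✓; ∠QMD = 54.70° ✓; |MD| = 15.60 ✓; ∠MDT = 139.6° ✓; |DT| = 18.80 ✓; ∠DTZ = 113.3° ✓; |TZ| = 27.80 ✓; ∠TZG = 123.3° ✓; |ZG| = 16.60 ✓; ∠ZGA = 146.8° ✓; |GA| = 16.60 ✗.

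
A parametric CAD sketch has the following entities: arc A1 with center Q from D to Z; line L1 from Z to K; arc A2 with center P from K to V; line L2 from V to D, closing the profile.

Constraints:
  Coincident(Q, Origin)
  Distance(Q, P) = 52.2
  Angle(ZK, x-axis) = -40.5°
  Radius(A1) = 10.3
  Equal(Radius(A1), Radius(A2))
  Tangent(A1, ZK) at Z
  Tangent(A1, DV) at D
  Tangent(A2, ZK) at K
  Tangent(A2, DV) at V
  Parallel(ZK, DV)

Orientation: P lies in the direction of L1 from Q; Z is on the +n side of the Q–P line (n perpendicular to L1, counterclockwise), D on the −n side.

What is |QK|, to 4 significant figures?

53.21

Tangency of A1 to both parallel lines with radius 10.3 puts Z and D at Q ± 10.3·n: Z = (6.689, 7.832), D = (-6.689, -7.832). Equal radii place K and V the same way about P: K = P + 10.3·n = (46.38, -26.07), V = P − 10.3·n = (33.00, -41.73). Then |QK| = |K − Q| = 53.21.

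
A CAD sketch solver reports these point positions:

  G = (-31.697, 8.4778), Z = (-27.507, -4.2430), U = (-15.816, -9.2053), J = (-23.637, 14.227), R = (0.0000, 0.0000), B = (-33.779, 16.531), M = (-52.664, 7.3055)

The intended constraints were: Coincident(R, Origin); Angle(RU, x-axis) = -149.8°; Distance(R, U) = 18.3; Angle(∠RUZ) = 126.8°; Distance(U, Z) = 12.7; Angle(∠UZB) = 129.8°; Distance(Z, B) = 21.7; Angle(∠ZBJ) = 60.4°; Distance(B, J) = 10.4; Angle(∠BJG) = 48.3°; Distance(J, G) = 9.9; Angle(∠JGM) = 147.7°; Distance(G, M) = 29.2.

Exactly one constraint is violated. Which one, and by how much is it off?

Distance(G, M) = 29.2 — off by 8.20.

R = (0.00, 0.00) ✓; RU at -149.8° ✓; |RU| = 18.30 ✓; ∠RUZ = 126.8° ✓; |UZ| = 12.70 ✓; ∠UZB = 129.8° ✓; |ZB| = 21.70 ✓; ∠ZBJ = 60.40° ✓; |BJ| = 10.40 ✓; ∠BJG = 48.30° ✓; |JG| = 9.900 ✓; ∠JGM = 147.7° ✓; |GM| = 21.00 ✗.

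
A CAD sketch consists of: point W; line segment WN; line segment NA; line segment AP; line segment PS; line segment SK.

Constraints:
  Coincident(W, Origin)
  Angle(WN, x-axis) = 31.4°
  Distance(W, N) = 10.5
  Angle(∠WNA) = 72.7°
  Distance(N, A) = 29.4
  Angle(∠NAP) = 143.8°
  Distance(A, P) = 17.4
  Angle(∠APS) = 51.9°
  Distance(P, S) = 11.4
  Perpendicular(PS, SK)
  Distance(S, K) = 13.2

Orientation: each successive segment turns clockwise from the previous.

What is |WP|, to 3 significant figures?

40.3

W is at the origin; WN runs at 31.4° with length 10.5, so N = (8.96, 5.47). ∠WNA = 72.7° gives NA at -75.9° from the x-axis; with |NA| = 29.4, A = (16.1, -23.0). ∠NAP = 143.8° gives AP at -112° from the x-axis; with |AP| = 17.4, P = (9.58, -39.2). Then |WP| = |P − W| = 40.3.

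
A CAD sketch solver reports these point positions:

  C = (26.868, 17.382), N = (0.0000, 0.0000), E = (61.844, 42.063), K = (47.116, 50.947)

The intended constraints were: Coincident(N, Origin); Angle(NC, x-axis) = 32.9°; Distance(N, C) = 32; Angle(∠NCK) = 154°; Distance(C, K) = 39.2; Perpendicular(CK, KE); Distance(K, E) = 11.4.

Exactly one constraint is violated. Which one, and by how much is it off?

Distance(K, E) = 11.4 — off by 5.80.

N = (0.00, 0.00) ✓; NC at 32.90° ✓; |NC| = 32.00 ✓; ∠NCK = 154.0° ✓; |CK| = 39.20 ✓; ∠(CK, KE) = 90.00° ✓; |KE| = 17.20 ✗.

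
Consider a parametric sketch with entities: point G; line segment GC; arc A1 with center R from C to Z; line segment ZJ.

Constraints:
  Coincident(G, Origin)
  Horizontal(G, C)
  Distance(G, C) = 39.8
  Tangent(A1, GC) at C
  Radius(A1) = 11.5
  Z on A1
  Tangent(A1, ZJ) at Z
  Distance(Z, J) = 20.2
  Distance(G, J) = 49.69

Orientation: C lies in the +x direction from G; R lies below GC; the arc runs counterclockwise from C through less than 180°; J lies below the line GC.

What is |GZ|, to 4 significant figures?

32.83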